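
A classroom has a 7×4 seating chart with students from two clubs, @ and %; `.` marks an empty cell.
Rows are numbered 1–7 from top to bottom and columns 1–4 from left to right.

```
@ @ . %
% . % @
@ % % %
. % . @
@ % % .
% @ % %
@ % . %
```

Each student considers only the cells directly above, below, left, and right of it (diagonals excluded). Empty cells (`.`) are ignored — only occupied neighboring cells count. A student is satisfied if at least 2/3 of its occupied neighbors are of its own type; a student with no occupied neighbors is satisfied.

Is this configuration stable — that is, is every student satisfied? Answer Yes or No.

No

Row 1: (1,1)@ 1/2 not · (1,2)@ 1/1 satisfied · (1,4)% 0/1 not
Row 2: (2,1)% 0/2 not · (2,3)% 1/2 not · (2,4)@ 0/3 not
Row 3: (3,1)@ 0/2 not · (3,2)% 2/3 satisfied · (3,3)% 3/3 satisfied · (3,4)% 1/3 not
Row 4: (4,2)% 2/2 satisfied · (4,4)@ 0/1 not
Row 5: (5,1)@ 0/2 not · (5,2)% 2/4 not · (5,3)% 2/2 satisfied
Row 6: (6,1)% 0/3 not · (6,2)@ 0/4 not · (6,3)% 2/3 satisfied · (6,4)% 2/2 satisfied
Row 7: (7,1)@ 0/2 not · (7,2)% 0/2 not · (7,4)% 1/1 satisfied
For instance (1,1) has only 1/2 same-type neighbors, below 2/3.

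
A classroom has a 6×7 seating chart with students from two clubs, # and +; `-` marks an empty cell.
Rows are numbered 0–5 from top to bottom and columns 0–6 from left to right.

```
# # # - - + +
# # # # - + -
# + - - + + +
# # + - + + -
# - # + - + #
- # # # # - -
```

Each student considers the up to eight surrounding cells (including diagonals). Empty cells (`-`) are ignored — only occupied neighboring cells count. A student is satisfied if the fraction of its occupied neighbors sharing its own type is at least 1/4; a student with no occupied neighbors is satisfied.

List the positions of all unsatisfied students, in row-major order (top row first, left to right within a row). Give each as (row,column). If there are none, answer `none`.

(2,1), (4,6)

Row 0: (0,0)# 3/3 ok · (0,1)# 5/5 ok · (0,2)# 4/4 ok · (0,5)+ 2/2 ok · (0,6)+ 2/2 ok
Row 1: (1,0)# 4/5 ok · (1,1)# 6/7 ok · (1,2)# 4/5 ok · (1,3)# 2/3 ok · (1,5)+ 5/5 ok
Row 2: (2,0)# 4/5 ok · (2,1)+ 1/7 unhappy · (2,4)+ 4/5 ok · (2,5)+ 5/5 ok · (2,6)+ 3/3 ok
Row 3: (3,0)# 3/4 ok · (3,1)# 4/6 ok · (3,2)+ 2/4 ok · (3,4)+ 5/5 ok · (3,5)+ 5/6 ok
Row 4: (4,0)# 3/3 ok · (4,2)# 4/6 ok · (4,3)+ 2/6 ok · (4,5)+ 2/4 ok · (4,6)# 0/2 unhappy
Row 5: (5,1)# 3/3 ok · (5,2)# 3/4 ok · (5,3)# 3/4 ok · (5,4)# 1/3 ok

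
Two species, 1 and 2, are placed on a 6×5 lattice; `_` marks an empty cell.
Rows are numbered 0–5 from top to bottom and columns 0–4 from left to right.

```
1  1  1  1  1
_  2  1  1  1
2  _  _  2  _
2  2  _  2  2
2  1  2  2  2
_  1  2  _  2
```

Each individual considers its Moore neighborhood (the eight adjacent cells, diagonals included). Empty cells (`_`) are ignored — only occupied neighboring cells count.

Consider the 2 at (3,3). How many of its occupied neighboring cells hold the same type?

5

Occupied neighbors of (3,3): (2,3)=2, (3,4)=2, (4,2)=2, (4,3)=2, (4,4)=2.
Same type (2): 5 of 5.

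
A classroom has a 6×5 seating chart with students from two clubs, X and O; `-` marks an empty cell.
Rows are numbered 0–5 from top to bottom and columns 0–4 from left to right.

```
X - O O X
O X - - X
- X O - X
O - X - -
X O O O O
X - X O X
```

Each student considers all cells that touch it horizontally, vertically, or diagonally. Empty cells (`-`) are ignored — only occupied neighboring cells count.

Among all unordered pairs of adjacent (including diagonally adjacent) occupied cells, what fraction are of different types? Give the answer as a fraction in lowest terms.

23/37

Scan each occupied cell's neighbors to the right and below (and the two forward diagonals) so each pair is counted once.
Row 0: X(0,0)–O(1,0)≠ X(0,0)–X(1,1)= O(0,2)–O(0,3)= O(0,2)–X(1,1)≠ O(0,3)–X(0,4)≠ O(0,3)–X(1,4)≠ X(0,4)–X(1,4)=  → 4/7 unlike.
Row 1: O(1,0)–X(1,1)≠ O(1,0)–X(2,1)≠ X(1,1)–X(2,1)= X(1,1)–O(2,2)≠ X(1,4)–X(2,4)=  → 3/5 unlike.
Row 2: X(2,1)–O(2,2)≠ X(2,1)–X(3,2)= X(2,1)–O(3,0)≠ O(2,2)–X(3,2)≠  → 3/4 unlike.
Row 3: O(3,0)–X(4,0)≠ O(3,0)–O(4,1)= X(3,2)–O(4,2)≠ X(3,2)–O(4,3)≠ X(3,2)–O(4,1)≠  → 4/5 unlike.
Row 4: X(4,0)–O(4,1)≠ X(4,0)–X(5,0)= O(4,1)–O(4,2)= O(4,1)–X(5,2)≠ O(4,1)–X(5,0)≠ O(4,2)–O(4,3)= O(4,2)–X(5,2)≠ O(4,2)–O(5,3)= O(4,3)–O(4,4)= O(4,3)–O(5,3)= O(4,3)–X(5,4)≠ O(4,3)–X(5,2)≠ O(4,4)–X(5,4)≠ O(4,4)–O(5,3)=  → 7/14 unlike.
Row 5: X(5,2)–O(5,3)≠ O(5,3)–X(5,4)≠  → 2/2 unlike.
Total adjacent occupied pairs: 37; unlike-type pairs: 23.
23/37 is already in lowest terms.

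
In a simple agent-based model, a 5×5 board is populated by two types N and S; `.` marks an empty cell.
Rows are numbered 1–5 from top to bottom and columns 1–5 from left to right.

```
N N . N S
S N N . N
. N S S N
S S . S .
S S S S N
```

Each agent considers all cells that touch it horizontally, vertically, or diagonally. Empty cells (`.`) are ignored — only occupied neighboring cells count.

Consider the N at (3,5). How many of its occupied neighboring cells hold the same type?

1

Occupied neighbors of (3,5): (2,5)=N, (3,4)=S, (4,4)=S.
Same type (N): 1 of 3.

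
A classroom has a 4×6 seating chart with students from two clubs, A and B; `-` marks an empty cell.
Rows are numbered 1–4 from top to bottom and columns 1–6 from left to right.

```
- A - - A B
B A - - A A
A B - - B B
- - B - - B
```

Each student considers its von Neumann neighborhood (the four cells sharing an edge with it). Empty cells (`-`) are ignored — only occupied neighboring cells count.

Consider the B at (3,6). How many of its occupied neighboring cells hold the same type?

Occupied neighbors of (3,6): (2,6)=A, (4,6)=B, (3,5)=B.
Same type (B): 2 of 3.

2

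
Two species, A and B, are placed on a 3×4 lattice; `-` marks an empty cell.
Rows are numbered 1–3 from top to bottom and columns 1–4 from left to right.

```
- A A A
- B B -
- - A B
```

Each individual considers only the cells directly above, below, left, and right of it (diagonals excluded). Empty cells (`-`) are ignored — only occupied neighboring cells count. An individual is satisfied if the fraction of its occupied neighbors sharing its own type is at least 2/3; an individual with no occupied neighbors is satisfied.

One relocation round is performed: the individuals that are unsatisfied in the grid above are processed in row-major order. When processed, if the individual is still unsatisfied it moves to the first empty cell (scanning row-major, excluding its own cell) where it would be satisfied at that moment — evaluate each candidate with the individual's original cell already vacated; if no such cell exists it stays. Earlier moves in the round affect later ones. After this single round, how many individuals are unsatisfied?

1

Initially unsatisfied (in order): (1,2), (2,2), (2,3), (3,3), (3,4).
  (1,2) → (1,1).
  (2,2): now satisfied by earlier moves; stays.
  (2,3) → (3,1).
  (3,3) → (1,2).
  (3,4): now satisfied by earlier moves; stays.
Resulting grid:
A A A A
- B - -
B - - B
Unsatisfied now: (2,2).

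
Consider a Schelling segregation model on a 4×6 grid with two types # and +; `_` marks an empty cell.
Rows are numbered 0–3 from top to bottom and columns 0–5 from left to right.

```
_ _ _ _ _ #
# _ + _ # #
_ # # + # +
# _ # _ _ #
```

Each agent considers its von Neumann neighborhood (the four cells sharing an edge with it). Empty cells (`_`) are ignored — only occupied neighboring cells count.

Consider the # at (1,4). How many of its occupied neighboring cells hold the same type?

Occupied neighbors of (1,4): (2,4)=#, (1,5)=#.
Same type (#): 2 of 2.

2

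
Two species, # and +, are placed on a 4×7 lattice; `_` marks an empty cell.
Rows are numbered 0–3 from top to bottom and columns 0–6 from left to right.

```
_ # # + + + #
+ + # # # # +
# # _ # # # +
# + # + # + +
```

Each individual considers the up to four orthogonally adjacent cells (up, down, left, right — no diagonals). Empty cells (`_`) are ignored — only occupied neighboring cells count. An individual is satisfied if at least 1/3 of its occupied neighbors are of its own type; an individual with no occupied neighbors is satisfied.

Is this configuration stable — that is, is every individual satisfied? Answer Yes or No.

(0,1)# 1/2 ✓
(0,2)# 2/3 ✓
(0,3)+ 1/3 ✓
(0,4)+ 2/3 ✓
(0,5)+ 1/3 ✓
(0,6)# 0/2 ✗
(1,0)+ 1/2 ✓
(1,1)+ 1/4 ✗
(1,2)# 2/3 ✓
(1,3)# 3/4 ✓
(1,4)# 3/4 ✓
(1,5)# 2/4 ✓
(1,6)+ 1/3 ✓
(2,0)# 2/3 ✓
(2,1)# 1/3 ✓
(2,3)# 2/3 ✓
(2,4)# 4/4 ✓
(2,5)# 2/4 ✓
(2,6)+ 2/3 ✓
(3,0)# 1/2 ✓
(3,1)+ 0/3 ✗
(3,2)# 0/2 ✗
(3,3)+ 0/3 ✗
(3,4)# 1/3 ✓
(3,5)+ 1/3 ✓
(3,6)+ 2/2 ✓
For instance (0,6) has only 0/2 same-type neighbors, below 1/3.

No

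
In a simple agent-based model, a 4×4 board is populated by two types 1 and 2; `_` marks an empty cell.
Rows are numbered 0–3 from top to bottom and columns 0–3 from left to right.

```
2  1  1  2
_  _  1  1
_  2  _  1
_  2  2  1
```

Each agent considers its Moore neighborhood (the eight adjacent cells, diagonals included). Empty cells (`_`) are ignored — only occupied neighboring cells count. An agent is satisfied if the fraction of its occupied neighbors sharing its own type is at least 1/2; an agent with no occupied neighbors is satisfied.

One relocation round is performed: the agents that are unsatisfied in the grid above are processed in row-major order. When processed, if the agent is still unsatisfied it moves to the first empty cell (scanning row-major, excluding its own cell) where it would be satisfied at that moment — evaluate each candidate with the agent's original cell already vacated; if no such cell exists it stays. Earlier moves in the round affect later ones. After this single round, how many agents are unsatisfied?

Initially unsatisfied (in order): (0,0), (0,3).
  (0,0) → (1,0).
  (0,3) → (0,0).
Resulting grid:
2 1 1 _
2 _ 1 1
_ 2 _ 1
_ 2 2 1
All satisfied now.

0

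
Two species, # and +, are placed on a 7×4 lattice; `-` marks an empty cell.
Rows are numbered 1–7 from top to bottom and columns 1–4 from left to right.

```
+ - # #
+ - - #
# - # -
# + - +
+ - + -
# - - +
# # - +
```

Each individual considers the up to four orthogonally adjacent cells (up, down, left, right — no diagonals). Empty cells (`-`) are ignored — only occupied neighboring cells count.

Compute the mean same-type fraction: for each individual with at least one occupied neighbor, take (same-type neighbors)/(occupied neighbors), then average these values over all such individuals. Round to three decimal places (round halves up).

Row 1: (1,1)+ 1/1 · (1,3)# 1/1 · (1,4)# 2/2
Row 2: (2,1)+ 1/2 · (2,4)# 1/1
Row 3: (3,1)# 1/2 · (3,3)# — no occupied neighbors
Row 4: (4,1)# 1/3 · (4,2)+ 0/1 · (4,4)+ — no occupied neighbors
Row 5: (5,1)+ 0/2 · (5,3)+ — no occupied neighbors
Row 6: (6,1)# 1/2 · (6,4)+ 1/1
Row 7: (7,1)# 2/2 · (7,2)# 1/1 · (7,4)+ 1/1
Sum over 14 individuals: 1/1 + 1/1 + 2/2 + 1/2 + 1/1 + 1/2 + 1/3 + 0/1 + 0/2 + 1/2 + 1/1 + 2/2 + 1/1 + 1/1 = 59/6; mean = 59/6 ÷ 14 = 59/84 = 0.702380… → 0.702.

0.702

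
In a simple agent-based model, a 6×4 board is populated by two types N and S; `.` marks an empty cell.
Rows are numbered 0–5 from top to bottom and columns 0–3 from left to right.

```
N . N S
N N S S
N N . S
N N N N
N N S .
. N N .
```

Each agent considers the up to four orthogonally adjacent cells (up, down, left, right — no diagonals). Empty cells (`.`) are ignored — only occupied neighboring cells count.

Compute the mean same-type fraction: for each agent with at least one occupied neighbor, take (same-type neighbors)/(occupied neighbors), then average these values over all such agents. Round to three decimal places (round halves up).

(0,0)N 1/1
(0,2)N 0/2
(0,3)S 1/2
(1,0)N 3/3
(1,1)N 2/3
(1,2)S 1/3
(1,3)S 3/3
(2,0)N 3/3
(2,1)N 3/3
(2,3)S 1/2
(3,0)N 3/3
(3,1)N 4/4
(3,2)N 2/3
(3,3)N 1/2
(4,0)N 2/2
(4,1)N 3/4
(4,2)S 0/3
(5,1)N 2/2
(5,2)N 1/2
Sum over 19 agents: 1/1 + 0/2 + 1/2 + 3/3 + 2/3 + 1/3 + 3/3 + 3/3 + 3/3 + 1/2 + 3/3 + 4/4 + 2/3 + 1/2 + 2/2 + 3/4 + 0/3 + 2/2 + 1/2 = 161/12; mean = 161/12 ÷ 19 = 161/228 = 0.706140… → 0.706.

0.706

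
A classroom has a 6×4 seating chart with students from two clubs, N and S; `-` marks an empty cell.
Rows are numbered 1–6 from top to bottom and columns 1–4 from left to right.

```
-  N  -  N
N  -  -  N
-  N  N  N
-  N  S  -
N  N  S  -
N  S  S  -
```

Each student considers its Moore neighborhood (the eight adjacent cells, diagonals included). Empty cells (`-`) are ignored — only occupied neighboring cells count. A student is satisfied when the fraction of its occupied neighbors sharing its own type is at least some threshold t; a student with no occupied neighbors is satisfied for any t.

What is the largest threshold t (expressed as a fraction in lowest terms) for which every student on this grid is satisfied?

1/6

(1,2)N 1/1
(1,4)N 1/1
(2,1)N 2/2
(2,4)N 3/3
(3,2)N 3/4
(3,3)N 4/5
(3,4)N 2/3
(4,2)N 4/6
(4,3)S 1/6
(5,1)N 3/4
(5,2)N 3/7
(5,3)S 3/5
(6,1)N 2/3
(6,2)S 2/5
(6,3)S 2/3
The smallest same-type fraction is 1/6 at (4,3), which reduces to 1/6. Any threshold above that leaves this student unsatisfied.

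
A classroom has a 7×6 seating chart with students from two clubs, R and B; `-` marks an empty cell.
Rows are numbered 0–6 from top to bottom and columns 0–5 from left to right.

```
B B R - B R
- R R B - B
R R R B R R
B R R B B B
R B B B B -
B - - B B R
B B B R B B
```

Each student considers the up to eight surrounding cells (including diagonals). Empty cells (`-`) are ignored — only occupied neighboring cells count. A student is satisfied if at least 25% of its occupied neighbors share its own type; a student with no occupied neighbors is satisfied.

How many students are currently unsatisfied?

5

(0,0)B 1/2 satisfied
(0,1)B 1/4 satisfied
(0,2)R 2/4 satisfied
(0,4)B 2/3 satisfied
(0,5)R 0/2 not
(1,1)R 5/7 satisfied
(1,2)R 4/7 satisfied
(1,3)B 2/6 satisfied
(1,5)B 1/4 satisfied
(2,0)R 3/4 satisfied
(2,1)R 6/7 satisfied
(2,2)R 5/8 satisfied
(2,3)B 3/7 satisfied
(2,4)R 1/7 not
(2,5)R 1/4 satisfied
(3,0)B 1/5 not
(3,1)R 5/8 satisfied
(3,2)R 3/8 satisfied
(3,3)B 5/8 satisfied
(3,4)B 5/7 satisfied
(3,5)B 2/4 satisfied
(4,0)R 1/4 satisfied
(4,1)B 3/6 satisfied
(4,2)B 4/6 satisfied
(4,3)B 6/7 satisfied
(4,4)B 6/7 satisfied
(5,0)B 3/4 satisfied
(5,3)B 6/7 satisfied
(5,4)B 5/7 satisfied
(5,5)R 0/4 not
(6,0)B 2/2 satisfied
(6,1)B 3/3 satisfied
(6,2)B 2/3 satisfied
(6,3)R 0/4 not
(6,4)B 3/5 satisfied
(6,5)B 2/3 satisfied
Unsatisfied: (0,5), (2,4), (3,0), (5,5), (6,3) — 5 in total.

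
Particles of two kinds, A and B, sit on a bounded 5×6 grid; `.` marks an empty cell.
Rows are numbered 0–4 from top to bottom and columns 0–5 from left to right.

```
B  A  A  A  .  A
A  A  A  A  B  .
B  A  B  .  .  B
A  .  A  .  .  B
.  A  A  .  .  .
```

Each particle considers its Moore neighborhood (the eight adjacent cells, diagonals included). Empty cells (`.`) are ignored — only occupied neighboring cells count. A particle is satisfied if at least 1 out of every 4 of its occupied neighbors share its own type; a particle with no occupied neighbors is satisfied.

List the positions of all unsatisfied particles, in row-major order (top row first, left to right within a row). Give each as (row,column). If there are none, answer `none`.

(0,0), (0,5), (2,0), (2,2)

(0,0)B 0/3 ✗
(0,1)A 4/5 ✓
(0,2)A 5/5 ✓
(0,3)A 3/4 ✓
(0,5)A 0/1 ✗
(1,0)A 3/5 ✓
(1,1)A 5/8 ✓
(1,2)A 6/7 ✓
(1,3)A 3/5 ✓
(1,4)B 1/4 ✓
(2,0)B 0/4 ✗
(2,1)A 5/7 ✓
(2,2)B 0/5 ✗
(2,5)B 2/2 ✓
(3,0)A 2/3 ✓
(3,2)A 3/4 ✓
(3,5)B 1/1 ✓
(4,1)A 3/3 ✓
(4,2)A 2/2 ✓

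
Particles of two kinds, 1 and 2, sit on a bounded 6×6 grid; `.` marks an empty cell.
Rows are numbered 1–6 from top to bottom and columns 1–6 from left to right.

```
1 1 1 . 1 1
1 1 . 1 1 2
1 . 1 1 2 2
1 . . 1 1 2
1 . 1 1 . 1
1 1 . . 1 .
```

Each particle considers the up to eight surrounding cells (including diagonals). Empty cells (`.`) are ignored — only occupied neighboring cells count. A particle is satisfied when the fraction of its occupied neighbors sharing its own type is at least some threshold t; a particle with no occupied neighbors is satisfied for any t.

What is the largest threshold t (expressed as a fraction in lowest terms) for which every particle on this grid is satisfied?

3/8

(1,1)1 3/3
(1,2)1 4/4
(1,3)1 3/3
(1,5)1 3/4
(1,6)1 2/3
(2,1)1 4/4
(2,2)1 6/6
(2,4)1 5/6
(2,5)1 4/7
(2,6)2 2/5
(3,1)1 3/3
(3,3)1 4/4
(3,4)1 5/6
(3,5)2 3/8
(3,6)2 3/5
(4,1)1 2/2
(4,4)1 5/6
(4,5)1 4/7
(4,6)2 2/4
(5,1)1 3/3
(5,3)1 3/3
(5,4)1 4/4
(5,6)1 2/3
(6,1)1 2/2
(6,2)1 3/3
(6,5)1 2/2
The smallest same-type fraction is 3/8 at (3,5), which reduces to 3/8. Any threshold above that leaves this particle unsatisfied.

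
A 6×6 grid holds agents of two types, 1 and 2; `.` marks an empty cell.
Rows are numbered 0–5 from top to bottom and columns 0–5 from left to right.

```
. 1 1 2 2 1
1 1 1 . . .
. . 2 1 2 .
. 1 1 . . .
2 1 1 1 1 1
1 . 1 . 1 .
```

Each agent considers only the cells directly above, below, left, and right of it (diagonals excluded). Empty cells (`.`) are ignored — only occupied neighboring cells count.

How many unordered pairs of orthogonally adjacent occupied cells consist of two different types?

8

Scan each occupied cell's neighbors to the right and below so each pair is counted once.
Row 0: 1(0,1)–1(0,2)= 1(0,1)–1(1,1)= 1(0,2)–2(0,3)≠ 1(0,2)–1(1,2)= 2(0,3)–2(0,4)= 2(0,4)–1(0,5)≠  → 2/6 unlike.
Row 1: 1(1,0)–1(1,1)= 1(1,1)–1(1,2)= 1(1,2)–2(2,2)≠  → 1/3 unlike.
Row 2: 2(2,2)–1(2,3)≠ 2(2,2)–1(3,2)≠ 1(2,3)–2(2,4)≠  → 3/3 unlike.
Row 3: 1(3,1)–1(3,2)= 1(3,1)–1(4,1)= 1(3,2)–1(4,2)=  → 0/3 unlike.
Row 4: 2(4,0)–1(4,1)≠ 2(4,0)–1(5,0)≠ 1(4,1)–1(4,2)= 1(4,2)–1(4,3)= 1(4,2)–1(5,2)= 1(4,3)–1(4,4)= 1(4,4)–1(4,5)= 1(4,4)–1(5,4)=  → 2/8 unlike.
Total adjacent occupied pairs: 23; unlike-type pairs: 8.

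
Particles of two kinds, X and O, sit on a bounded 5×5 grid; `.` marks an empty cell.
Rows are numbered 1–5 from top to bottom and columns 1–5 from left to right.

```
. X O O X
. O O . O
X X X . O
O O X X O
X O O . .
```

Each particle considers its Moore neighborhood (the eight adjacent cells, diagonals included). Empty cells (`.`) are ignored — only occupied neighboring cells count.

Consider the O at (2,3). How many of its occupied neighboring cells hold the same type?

3

Occupied neighbors of (2,3): (1,2)=X, (1,3)=O, (1,4)=O, (2,2)=O, (3,2)=X, (3,3)=X.
Same type (O): 3 of 6.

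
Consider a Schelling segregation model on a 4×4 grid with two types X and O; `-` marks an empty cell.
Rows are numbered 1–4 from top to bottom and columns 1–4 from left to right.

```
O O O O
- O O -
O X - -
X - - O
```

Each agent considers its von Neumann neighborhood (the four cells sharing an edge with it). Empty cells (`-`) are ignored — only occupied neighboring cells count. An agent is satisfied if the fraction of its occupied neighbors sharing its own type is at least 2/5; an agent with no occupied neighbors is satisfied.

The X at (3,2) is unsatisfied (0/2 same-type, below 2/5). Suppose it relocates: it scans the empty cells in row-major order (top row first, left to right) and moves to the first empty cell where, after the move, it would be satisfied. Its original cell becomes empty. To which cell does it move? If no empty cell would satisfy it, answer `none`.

Vacating (3,2). Empty cells in order:
  (2,1): 0/3 same-type → still unsatisfied.
  (2,4): 0/2 same-type → still unsatisfied.
  (3,3): 0/1 same-type → still unsatisfied.
  (3,4): 0/1 same-type → still unsatisfied.
  (4,2): 1/1 same-type → satisfied — stop here.

(4,2)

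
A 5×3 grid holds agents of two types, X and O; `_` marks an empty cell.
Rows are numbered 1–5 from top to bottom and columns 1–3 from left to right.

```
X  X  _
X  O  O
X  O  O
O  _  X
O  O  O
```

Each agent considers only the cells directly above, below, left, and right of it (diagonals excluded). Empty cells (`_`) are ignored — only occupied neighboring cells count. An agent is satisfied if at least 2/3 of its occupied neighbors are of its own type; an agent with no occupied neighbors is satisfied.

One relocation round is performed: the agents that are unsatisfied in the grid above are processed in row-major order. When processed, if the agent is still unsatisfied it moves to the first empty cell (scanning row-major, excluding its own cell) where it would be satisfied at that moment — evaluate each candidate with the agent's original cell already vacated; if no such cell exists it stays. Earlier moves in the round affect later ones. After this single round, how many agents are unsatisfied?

Initially unsatisfied (in order): (1,2), (2,2), (3,1), (4,1), (4,3), (5,3).
  (1,2): no empty cell satisfies it; stays.
  (2,2) → (4,2).
  (3,1): no empty cell satisfies it; stays.
  (4,1): now satisfied by earlier moves; stays.
  (4,3): no empty cell satisfies it; stays.
  (5,3): no empty cell satisfies it; stays.
Resulting grid:
X X _
X _ O
X O O
O O X
O O O
Unsatisfied now: (3,1), (4,3), (5,3).

3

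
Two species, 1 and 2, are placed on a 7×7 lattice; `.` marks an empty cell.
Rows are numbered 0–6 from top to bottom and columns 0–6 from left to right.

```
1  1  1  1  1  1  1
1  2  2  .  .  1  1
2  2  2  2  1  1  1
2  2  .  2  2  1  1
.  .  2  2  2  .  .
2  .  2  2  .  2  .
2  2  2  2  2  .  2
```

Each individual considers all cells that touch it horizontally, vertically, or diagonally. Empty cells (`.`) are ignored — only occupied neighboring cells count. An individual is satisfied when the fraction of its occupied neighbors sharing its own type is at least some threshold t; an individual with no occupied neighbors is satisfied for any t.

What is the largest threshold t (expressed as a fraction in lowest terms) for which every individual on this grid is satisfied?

2/5

(0,0)1 2/3
(0,1)1 3/5
(0,2)1 2/4
(0,3)1 2/3
(0,4)1 3/3
(0,5)1 4/4
(0,6)1 3/3
(1,0)1 2/5
(1,1)2 4/8
(1,2)2 4/7
(1,5)1 7/7
(1,6)1 5/5
(2,0)2 4/5
(2,1)2 6/7
(2,2)2 6/6
(2,3)2 4/5
(2,4)1 3/6
(2,5)1 6/7
(2,6)1 5/5
(3,0)2 3/3
(3,1)2 5/5
(3,3)2 6/7
(3,4)2 4/7
(3,5)1 4/6
(3,6)1 3/3
(4,2)2 5/5
(4,3)2 6/6
(4,4)2 5/6
(5,0)2 2/2
(5,2)2 6/6
(5,3)2 7/7
(5,5)2 3/3
(6,0)2 2/2
(6,1)2 4/4
(6,2)2 4/4
(6,3)2 4/4
(6,4)2 3/3
(6,6)2 1/1
The smallest same-type fraction is 2/5 at (1,0), which reduces to 2/5. Any threshold above that leaves this individual unsatisfied.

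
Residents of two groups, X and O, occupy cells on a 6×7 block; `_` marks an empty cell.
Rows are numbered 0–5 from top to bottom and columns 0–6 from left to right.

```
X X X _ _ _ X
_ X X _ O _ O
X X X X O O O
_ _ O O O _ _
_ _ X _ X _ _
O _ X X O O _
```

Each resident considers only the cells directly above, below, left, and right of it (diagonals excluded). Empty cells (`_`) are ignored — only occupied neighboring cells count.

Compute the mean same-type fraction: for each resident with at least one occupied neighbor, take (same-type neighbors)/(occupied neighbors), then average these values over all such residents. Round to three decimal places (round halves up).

Row 0: (0,0)X 1/1 · (0,1)X 3/3 · (0,2)X 2/2 · (0,6)X 0/1
Row 1: (1,1)X 3/3 · (1,2)X 3/3 · (1,4)O 1/1 · (1,6)O 1/2
Row 2: (2,0)X 1/1 · (2,1)X 3/3 · (2,2)X 3/4 · (2,3)X 1/3 · (2,4)O 3/4 · (2,5)O 2/2 · (2,6)O 2/2
Row 3: (3,2)O 1/3 · (3,3)O 2/3 · (3,4)O 2/3
Row 4: (4,2)X 1/2 · (4,4)X 0/2
Row 5: (5,0)O — no occupied neighbors · (5,2)X 2/2 · (5,3)X 1/2 · (5,4)O 1/3 · (5,5)O 1/1
Sum over 24 residents: 1/1 + 3/3 + 2/2 + 0/1 + 3/3 + 3/3 + 1/1 + 1/2 + 1/1 + 3/3 + 3/4 + 1/3 + 3/4 + 2/2 + 2/2 + 1/3 + 2/3 + 2/3 + 1/2 + 0/2 + 2/2 + 1/2 + 1/3 + 1/1 = 52/3; mean = 52/3 ÷ 24 = 13/18 = 0.722222… → 0.722.

0.722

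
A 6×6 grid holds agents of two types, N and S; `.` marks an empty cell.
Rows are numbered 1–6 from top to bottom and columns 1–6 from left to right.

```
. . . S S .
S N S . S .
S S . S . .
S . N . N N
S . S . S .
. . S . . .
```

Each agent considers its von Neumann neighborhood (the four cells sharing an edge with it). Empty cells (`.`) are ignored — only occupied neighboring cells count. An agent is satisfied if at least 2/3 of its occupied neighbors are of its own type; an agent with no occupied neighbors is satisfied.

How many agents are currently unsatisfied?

8

(1,4)S 1/1 satisfied
(1,5)S 2/2 satisfied
(2,1)S 1/2 not
(2,2)N 0/3 not
(2,3)S 0/1 not
(2,5)S 1/1 satisfied
(3,1)S 3/3 satisfied
(3,2)S 1/2 not
(3,4)S 0/0 satisfied
(4,1)S 2/2 satisfied
(4,3)N 0/1 not
(4,5)N 1/2 not
(4,6)N 1/1 satisfied
(5,1)S 1/1 satisfied
(5,3)S 1/2 not
(5,5)S 0/1 not
(6,3)S 1/1 satisfied
Unsatisfied: (2,1), (2,2), (2,3), (3,2), (4,3), (4,5), (5,3), (5,5) — 8 in total.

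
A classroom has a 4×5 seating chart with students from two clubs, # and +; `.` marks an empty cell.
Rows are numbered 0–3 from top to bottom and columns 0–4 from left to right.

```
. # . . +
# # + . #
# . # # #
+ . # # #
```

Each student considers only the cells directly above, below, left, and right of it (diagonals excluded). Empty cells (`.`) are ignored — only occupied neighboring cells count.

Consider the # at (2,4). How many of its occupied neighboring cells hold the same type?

Occupied neighbors of (2,4): (1,4)=#, (3,4)=#, (2,3)=#.
Same type (#): 3 of 3.

3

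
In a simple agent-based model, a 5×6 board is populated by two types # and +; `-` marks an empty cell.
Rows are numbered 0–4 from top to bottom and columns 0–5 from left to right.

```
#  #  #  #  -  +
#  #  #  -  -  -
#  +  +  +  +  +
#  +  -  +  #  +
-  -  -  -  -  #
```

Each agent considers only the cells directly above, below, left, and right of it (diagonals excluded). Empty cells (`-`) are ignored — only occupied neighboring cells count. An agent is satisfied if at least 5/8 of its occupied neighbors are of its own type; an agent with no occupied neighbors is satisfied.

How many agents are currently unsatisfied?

(0,0)# 2/2 satisfied
(0,1)# 3/3 satisfied
(0,2)# 3/3 satisfied
(0,3)# 1/1 satisfied
(0,5)+ 0/0 satisfied
(1,0)# 3/3 satisfied
(1,1)# 3/4 satisfied
(1,2)# 2/3 satisfied
(2,0)# 2/3 satisfied
(2,1)+ 2/4 not
(2,2)+ 2/3 satisfied
(2,3)+ 3/3 satisfied
(2,4)+ 2/3 satisfied
(2,5)+ 2/2 satisfied
(3,0)# 1/2 not
(3,1)+ 1/2 not
(3,3)+ 1/2 not
(3,4)# 0/3 not
(3,5)+ 1/3 not
(4,5)# 0/1 not
Unsatisfied: (2,1), (3,0), (3,1), (3,3), (3,4), (3,5), (4,5) — 7 in total.

7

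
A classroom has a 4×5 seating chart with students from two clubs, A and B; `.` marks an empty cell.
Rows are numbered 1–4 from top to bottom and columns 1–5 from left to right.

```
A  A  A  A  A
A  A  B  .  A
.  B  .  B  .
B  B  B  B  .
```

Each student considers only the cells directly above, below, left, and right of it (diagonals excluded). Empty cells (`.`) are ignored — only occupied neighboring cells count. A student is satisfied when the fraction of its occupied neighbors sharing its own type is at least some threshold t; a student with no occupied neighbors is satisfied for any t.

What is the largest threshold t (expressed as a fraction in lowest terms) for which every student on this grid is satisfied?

0/1

(1,1)A 2/2
(1,2)A 3/3
(1,3)A 2/3
(1,4)A 2/2
(1,5)A 2/2
(2,1)A 2/2
(2,2)A 2/4
(2,3)B 0/2
(2,5)A 1/1
(3,2)B 1/2
(3,4)B 1/1
(4,1)B 1/1
(4,2)B 3/3
(4,3)B 2/2
(4,4)B 2/2
The smallest same-type fraction is 0/2 at (2,3), which reduces to 0/1. Any threshold above that leaves this student unsatisfied.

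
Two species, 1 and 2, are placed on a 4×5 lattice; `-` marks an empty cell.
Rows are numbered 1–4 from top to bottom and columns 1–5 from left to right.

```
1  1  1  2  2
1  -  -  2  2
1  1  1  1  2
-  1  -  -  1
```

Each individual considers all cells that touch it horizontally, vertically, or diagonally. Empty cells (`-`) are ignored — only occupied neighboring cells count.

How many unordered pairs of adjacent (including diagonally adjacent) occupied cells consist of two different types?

Scan each occupied cell's neighbors to the right and below (and the two forward diagonals) so each pair is counted once.
From row 1: 2 unlike of 11 pairs (running 2/11).
From row 2: 3 unlike of 8 pairs (running 5/19).
From row 3: 2 unlike of 9 pairs (running 7/28).
Total adjacent occupied pairs: 28; unlike-type pairs: 7.

7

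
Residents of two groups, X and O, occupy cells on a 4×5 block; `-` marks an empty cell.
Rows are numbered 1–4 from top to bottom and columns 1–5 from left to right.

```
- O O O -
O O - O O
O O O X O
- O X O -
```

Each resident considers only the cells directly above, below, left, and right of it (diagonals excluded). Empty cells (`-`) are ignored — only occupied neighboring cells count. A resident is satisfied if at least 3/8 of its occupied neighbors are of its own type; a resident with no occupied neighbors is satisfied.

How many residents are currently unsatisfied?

4

Row 1: (1,2)O 2/2 ✓ · (1,3)O 2/2 ✓ · (1,4)O 2/2 ✓
Row 2: (2,1)O 2/2 ✓ · (2,2)O 3/3 ✓ · (2,4)O 2/3 ✓ · (2,5)O 2/2 ✓
Row 3: (3,1)O 2/2 ✓ · (3,2)O 4/4 ✓ · (3,3)O 1/3 ✗ · (3,4)X 0/4 ✗ · (3,5)O 1/2 ✓
Row 4: (4,2)O 1/2 ✓ · (4,3)X 0/3 ✗ · (4,4)O 0/2 ✗
Unsatisfied: (3,3), (3,4), (4,3), (4,4) — 4 in total.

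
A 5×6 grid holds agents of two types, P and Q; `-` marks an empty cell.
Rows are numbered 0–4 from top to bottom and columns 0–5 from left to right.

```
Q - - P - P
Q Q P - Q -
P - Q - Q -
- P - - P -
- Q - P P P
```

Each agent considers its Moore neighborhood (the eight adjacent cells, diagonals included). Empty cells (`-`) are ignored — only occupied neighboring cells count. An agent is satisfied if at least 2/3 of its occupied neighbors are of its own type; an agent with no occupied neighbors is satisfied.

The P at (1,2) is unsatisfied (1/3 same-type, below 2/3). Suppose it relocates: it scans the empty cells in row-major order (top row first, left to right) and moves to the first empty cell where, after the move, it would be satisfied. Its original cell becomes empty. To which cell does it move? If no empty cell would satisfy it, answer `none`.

(0,4)

Vacating (1,2). Empty cells in order:
  (0,1): 0/3 same-type → still unsatisfied.
  (0,2): 1/2 same-type → still unsatisfied.
  (0,4): 2/3 same-type → satisfied — stop here.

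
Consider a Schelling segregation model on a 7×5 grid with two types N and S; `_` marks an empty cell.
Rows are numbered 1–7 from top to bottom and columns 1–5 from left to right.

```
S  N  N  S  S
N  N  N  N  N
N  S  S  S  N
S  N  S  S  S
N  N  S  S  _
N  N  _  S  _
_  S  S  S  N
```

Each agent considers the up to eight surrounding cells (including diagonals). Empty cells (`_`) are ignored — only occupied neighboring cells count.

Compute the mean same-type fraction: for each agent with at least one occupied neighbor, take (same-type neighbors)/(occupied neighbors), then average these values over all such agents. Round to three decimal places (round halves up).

(1,1)S 0/3
(1,2)N 4/5
(1,3)N 4/5
(1,4)S 1/5
(1,5)S 1/3
(2,1)N 3/5
(2,2)N 5/8
(2,3)N 4/8
(2,4)N 4/8
(2,5)N 2/5
(3,1)N 3/5
(3,2)S 3/8
(3,3)S 4/8
(3,4)S 4/8
(3,5)N 2/5
(4,1)S 1/5
(4,2)N 3/8
(4,3)S 6/8
(4,4)S 6/7
(4,5)S 3/4
(5,1)N 4/5
(5,2)N 4/7
(5,3)S 4/7
(5,4)S 5/5
(6,1)N 3/4
(6,2)N 3/6
(6,4)S 4/5
(7,2)S 1/3
(7,3)S 3/4
(7,4)S 2/3
(7,5)N 0/2
Sum over 31 agents: 0/3 + 4/5 + 4/5 + 1/5 + 1/3 + 3/5 + 5/8 + 4/8 + 4/8 + 2/5 + 3/5 + 3/8 + 4/8 + 4/8 + 2/5 + 1/5 + 3/8 + 6/8 + 6/7 + 3/4 + 4/5 + 4/7 + 4/7 + 5/5 + 3/4 + 3/6 + 4/5 + 1/3 + 3/4 + 2/3 + 0/2 = 2017/120; mean = 2017/120 ÷ 31 = 2017/3720 = 0.542204… → 0.542.

0.542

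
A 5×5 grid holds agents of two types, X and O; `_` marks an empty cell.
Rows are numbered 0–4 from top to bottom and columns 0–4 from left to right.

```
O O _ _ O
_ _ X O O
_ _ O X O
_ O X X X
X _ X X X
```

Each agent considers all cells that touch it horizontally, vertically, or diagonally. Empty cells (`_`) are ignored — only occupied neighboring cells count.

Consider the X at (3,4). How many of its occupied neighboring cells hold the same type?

4

Occupied neighbors of (3,4): (2,3)=X, (2,4)=O, (3,3)=X, (4,3)=X, (4,4)=X.
Same type (X): 4 of 5.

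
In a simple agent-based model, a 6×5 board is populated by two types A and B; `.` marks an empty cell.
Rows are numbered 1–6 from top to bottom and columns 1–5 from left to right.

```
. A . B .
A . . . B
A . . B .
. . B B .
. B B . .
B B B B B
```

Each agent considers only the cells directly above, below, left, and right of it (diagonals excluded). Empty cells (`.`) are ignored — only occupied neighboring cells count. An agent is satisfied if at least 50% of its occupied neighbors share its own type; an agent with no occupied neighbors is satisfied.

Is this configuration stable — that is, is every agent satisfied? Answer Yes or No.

Row 1: (1,2)A 0/0 ok · (1,4)B 0/0 ok
Row 2: (2,1)A 1/1 ok · (2,5)B 0/0 ok
Row 3: (3,1)A 1/1 ok · (3,4)B 1/1 ok
Row 4: (4,3)B 2/2 ok · (4,4)B 2/2 ok
Row 5: (5,2)B 2/2 ok · (5,3)B 3/3 ok
Row 6: (6,1)B 1/1 ok · (6,2)B 3/3 ok · (6,3)B 3/3 ok · (6,4)B 2/2 ok · (6,5)B 1/1 ok
All meet the threshold, so the configuration is stable.

Yes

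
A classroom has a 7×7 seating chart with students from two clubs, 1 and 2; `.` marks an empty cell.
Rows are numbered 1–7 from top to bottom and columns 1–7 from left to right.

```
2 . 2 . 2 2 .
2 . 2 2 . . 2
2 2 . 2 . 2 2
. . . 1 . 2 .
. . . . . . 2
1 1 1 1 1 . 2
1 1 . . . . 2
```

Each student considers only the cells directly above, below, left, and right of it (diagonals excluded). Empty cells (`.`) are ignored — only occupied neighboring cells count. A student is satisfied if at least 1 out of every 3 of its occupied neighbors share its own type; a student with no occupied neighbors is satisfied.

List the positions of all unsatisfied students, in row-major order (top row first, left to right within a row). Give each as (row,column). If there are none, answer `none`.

(4,4)

(1,1)2 1/1 ✓
(1,3)2 1/1 ✓
(1,5)2 1/1 ✓
(1,6)2 1/1 ✓
(2,1)2 2/2 ✓
(2,3)2 2/2 ✓
(2,4)2 2/2 ✓
(2,7)2 1/1 ✓
(3,1)2 2/2 ✓
(3,2)2 1/1 ✓
(3,4)2 1/2 ✓
(3,6)2 2/2 ✓
(3,7)2 2/2 ✓
(4,4)1 0/1 ✗
(4,6)2 1/1 ✓
(5,7)2 1/1 ✓
(6,1)1 2/2 ✓
(6,2)1 3/3 ✓
(6,3)1 2/2 ✓
(6,4)1 2/2 ✓
(6,5)1 1/1 ✓
(6,7)2 2/2 ✓
(7,1)1 2/2 ✓
(7,2)1 2/2 ✓
(7,7)2 1/1 ✓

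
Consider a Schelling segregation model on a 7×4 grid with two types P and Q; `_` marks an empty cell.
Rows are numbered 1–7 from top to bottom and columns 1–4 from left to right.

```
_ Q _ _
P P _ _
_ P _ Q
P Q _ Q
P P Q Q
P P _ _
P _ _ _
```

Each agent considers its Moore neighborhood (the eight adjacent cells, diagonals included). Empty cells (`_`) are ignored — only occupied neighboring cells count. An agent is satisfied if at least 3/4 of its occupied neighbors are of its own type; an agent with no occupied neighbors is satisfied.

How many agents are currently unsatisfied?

(1,2)Q 0/2 not
(2,1)P 2/3 not
(2,2)P 2/3 not
(3,2)P 3/4 satisfied
(3,4)Q 1/1 satisfied
(4,1)P 3/4 satisfied
(4,2)Q 1/5 not
(4,4)Q 3/3 satisfied
(5,1)P 4/5 satisfied
(5,2)P 4/6 not
(5,3)Q 3/5 not
(5,4)Q 2/2 satisfied
(6,1)P 4/4 satisfied
(6,2)P 4/5 satisfied
(7,1)P 2/2 satisfied
Unsatisfied: (1,2), (2,1), (2,2), (4,2), (5,2), (5,3) — 6 in total.

6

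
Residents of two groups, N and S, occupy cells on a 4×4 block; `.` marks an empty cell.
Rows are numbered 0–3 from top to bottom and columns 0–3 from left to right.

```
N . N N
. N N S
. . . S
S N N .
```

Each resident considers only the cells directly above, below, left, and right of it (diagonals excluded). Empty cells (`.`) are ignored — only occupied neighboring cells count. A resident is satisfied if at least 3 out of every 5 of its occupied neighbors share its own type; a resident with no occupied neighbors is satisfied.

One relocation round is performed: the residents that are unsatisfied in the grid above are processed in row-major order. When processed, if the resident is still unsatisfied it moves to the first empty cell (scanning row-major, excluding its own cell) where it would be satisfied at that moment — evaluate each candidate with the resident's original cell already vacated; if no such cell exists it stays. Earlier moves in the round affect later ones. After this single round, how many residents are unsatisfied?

0

Initially unsatisfied (in order): (0,3), (1,3), (3,0), (3,1).
  (0,3) → (0,1).
  (1,3) → (2,0).
  (3,0): no empty cell satisfies it; stays.
  (3,1) → (0,3).
Resulting grid:
N N N N
. N N .
S . . S
S . N .
All satisfied now.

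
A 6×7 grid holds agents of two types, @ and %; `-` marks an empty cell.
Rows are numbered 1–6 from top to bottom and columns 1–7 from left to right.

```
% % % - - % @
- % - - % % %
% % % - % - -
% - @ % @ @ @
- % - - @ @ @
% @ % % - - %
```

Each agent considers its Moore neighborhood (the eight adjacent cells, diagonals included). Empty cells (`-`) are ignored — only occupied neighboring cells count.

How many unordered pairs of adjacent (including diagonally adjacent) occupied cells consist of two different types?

Scan each occupied cell's neighbors to the right and below (and the two forward diagonals) so each pair is counted once.
From row 1: 3 unlike of 11 pairs (running 3/11).
From row 2: 0 unlike of 7 pairs (running 3/18).
From row 3: 4 unlike of 10 pairs (running 7/28).
From row 4: 4 unlike of 14 pairs (running 11/42).
From row 5: 4 unlike of 8 pairs (running 15/50).
From row 6: 2 unlike of 3 pairs (running 17/53).
Total adjacent occupied pairs: 53; unlike-type pairs: 17.

17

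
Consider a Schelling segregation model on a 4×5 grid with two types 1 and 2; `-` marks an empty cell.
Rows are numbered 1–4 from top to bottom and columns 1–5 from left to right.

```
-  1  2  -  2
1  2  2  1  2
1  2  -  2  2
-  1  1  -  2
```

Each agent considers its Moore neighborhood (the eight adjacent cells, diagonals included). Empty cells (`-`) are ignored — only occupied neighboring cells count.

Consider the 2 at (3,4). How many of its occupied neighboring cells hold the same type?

Occupied neighbors of (3,4): (2,3)=2, (2,4)=1, (2,5)=2, (3,5)=2, (4,3)=1, (4,5)=2.
Same type (2): 4 of 6.

4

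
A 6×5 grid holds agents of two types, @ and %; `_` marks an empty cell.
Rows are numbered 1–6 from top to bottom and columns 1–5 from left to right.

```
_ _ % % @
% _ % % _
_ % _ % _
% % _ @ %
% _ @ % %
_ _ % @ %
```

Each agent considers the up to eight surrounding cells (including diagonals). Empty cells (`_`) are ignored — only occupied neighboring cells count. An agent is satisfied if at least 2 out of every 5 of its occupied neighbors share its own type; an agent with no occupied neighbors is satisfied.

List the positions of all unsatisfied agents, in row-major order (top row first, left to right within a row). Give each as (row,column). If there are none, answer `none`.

Row 1: (1,3)% 3/3 satisfied · (1,4)% 3/4 satisfied · (1,5)@ 0/2 not
Row 2: (2,1)% 1/1 satisfied · (2,3)% 5/5 satisfied · (2,4)% 4/5 satisfied
Row 3: (3,2)% 4/4 satisfied · (3,4)% 3/4 satisfied
Row 4: (4,1)% 3/3 satisfied · (4,2)% 3/4 satisfied · (4,4)@ 1/5 not · (4,5)% 3/4 satisfied
Row 5: (5,1)% 2/2 satisfied · (5,3)@ 2/5 satisfied · (5,4)% 4/7 satisfied · (5,5)% 3/5 satisfied
Row 6: (6,3)% 1/3 not · (6,4)@ 1/5 not · (6,5)% 2/3 satisfied

(1,5), (4,4), (6,3), (6,4)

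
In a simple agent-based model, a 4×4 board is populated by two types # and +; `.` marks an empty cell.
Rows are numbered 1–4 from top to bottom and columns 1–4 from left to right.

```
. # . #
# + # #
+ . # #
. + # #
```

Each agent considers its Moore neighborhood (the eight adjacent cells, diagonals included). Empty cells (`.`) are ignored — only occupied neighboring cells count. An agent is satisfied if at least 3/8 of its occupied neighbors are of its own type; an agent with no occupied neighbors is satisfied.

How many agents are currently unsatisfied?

3

(1,2)# 2/3 satisfied
(1,4)# 2/2 satisfied
(2,1)# 1/3 not
(2,2)+ 1/5 not
(2,3)# 5/6 satisfied
(2,4)# 4/4 satisfied
(3,1)+ 2/3 satisfied
(3,3)# 5/7 satisfied
(3,4)# 5/5 satisfied
(4,2)+ 1/3 not
(4,3)# 3/4 satisfied
(4,4)# 3/3 satisfied
Unsatisfied: (2,1), (2,2), (4,2) — 3 in total.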